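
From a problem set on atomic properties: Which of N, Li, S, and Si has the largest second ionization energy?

Li

After 1 electron has been removed, what remains? N⁺ still has 4 valence electrons; Li⁺ is the bare [He] core; S⁺ still has 5 valence electrons; Si⁺ still has 3 valence electrons.
Core electrons are held far more tightly than valence electrons, so Li tops the IE_2 order.
Valence configurations: N⁺ [He]2s²2p², S⁺ [Ne]3s²3p³, Si⁺ [Ne]3s²3p¹.
The numbers (kJ/mol): N 2856, Li 7298, S 2252, Si 1577.
Hence IE_2: Si < S < N < Li.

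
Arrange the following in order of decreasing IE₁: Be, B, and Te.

Be > Te > B

Be is in period 2, group 2; B is in period 2, group 13; Te is in period 5, group 16.
First ionization energy rises across a period (greater Z_eff holds electrons more tightly) and falls down a group (valence electrons are farther from the nucleus).
Here both period and group differ, so the two effects have to be weighed against each other.
Te > B: the two effects oppose for this pair; the across-period effect wins (869 vs 801 kJ/mol).
Be > Te: the two effects oppose for this pair; the down-group effect wins (900 vs 869 kJ/mol).
Note the exception: Be has a higher first ionization energy than B, contrary to the simple trend — removing B's lone 2p electron is easier than breaking Be's filled 2s².
Tabulated first ionization energy (kJ/mol): Be 900, B 801, Te 869.
So from highest to lowest: Be > Te > B.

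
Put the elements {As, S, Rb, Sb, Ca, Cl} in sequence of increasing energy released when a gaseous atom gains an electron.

S is in period 3, group 16; Cl is in period 3, group 17; Ca is in period 4, group 2; As is in period 4, group 15; Rb is in period 5, group 1; Sb is in period 5, group 15.
EA tends to increase across a period and decrease down a group, though the pattern is less regular than for IE or radius.
Neither a single period nor a single group — weigh both effects.
Rb > Ca: this pair runs against the simple trend — see the exception note.
As > Rb: both effects reinforce here, so As is clearly the higher of the two.
Sb > As: this pair runs against the simple trend — see the exception note.
S > Sb: both effects reinforce here, so S is clearly the higher of the two.
Cl > S: both are in period 3; the period trend gives Cl the larger value.
Note the exception: Rb has a higher electron affinity than Ca, contrary to the simple trend — adding an electron to Ca (ns²) has to open a new, higher-energy np subshell, which is unfavourable.
Note the exception: Sb has a higher electron affinity than As, contrary to the simple trend — both are half-filled np³, but the pairing/repulsion penalty for the added electron shrinks as the p orbitals become larger and more diffuse down the group, and for Sb that outweighs the weaker nuclear attraction.
Tabulated electron affinity (kJ/mol): S 200, Cl 349, Ca 2, As 78, Rb 47, Sb 103.
So from lowest to highest: Ca < Rb < As < Sb < S < Cl.

Ca < Rb < As < Sb < S < Cl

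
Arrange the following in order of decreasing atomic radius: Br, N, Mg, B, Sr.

B is in period 2, group 13; N is in period 2, group 15; Mg is in period 3, group 2; Br is in period 4, group 17; Sr is in period 5, group 2.
Moving right in a period, electrons are added to the same shell under a stronger nuclear pull, so atoms get smaller; moving down, a new shell is opened and atoms get larger.
Here both period and group differ, so the two effects have to be weighed against each other.
B > N: both are in period 2; the period trend gives B the larger value.
Br > B: period and group pull opposite ways; the down-group shift dominates (114 vs 85 pm).
Mg > Br: the two effects oppose for this pair; the across-period effect wins (139 vs 114 pm).
Sr > Mg: they share group 2; the group trend gives Sr the larger value.
For reference (pm): B 85, N 71, Mg 139, Br 114, Sr 185.
So from largest to smallest: Sr > Mg > Br > B > N.

Sr > Mg > Br > B > N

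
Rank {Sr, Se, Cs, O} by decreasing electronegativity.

O, Se, Sr, Cs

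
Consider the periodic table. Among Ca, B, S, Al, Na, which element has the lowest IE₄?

Consider each +3 ion: Ca³⁺ is already 1 electron into the core; B³⁺ is the bare [He] core; S³⁺ still has 3 valence electrons; Al³⁺ is the bare [Ne] core; Na³⁺ is already 2 electrons into the core.
Core electrons are held far more tightly than valence electrons, so Ca, Na, Al and B top the IE_4 order.
Tabulated IE_4 (kJ/mol): Ca 6491, B 25026, S 4556, Al 11577, Na 9543.
So the fourth ionization energies run S < Ca < Na < Al < B.

S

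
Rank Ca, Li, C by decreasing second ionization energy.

Li > C > Ca

After 1 electron has been removed, what remains? Ca⁺ still has 1 valence electron; Li⁺ is the bare [He] core; C⁺ still has 3 valence electrons.
Pulling an electron out of a noble-gas core costs far more than removing a remaining valence electron, so Li sits at the high end of IE_2.
Valence configurations: Ca⁺ [Ar]4s¹, C⁺ [He]2s²2p¹.
Tabulated IE_2 (kJ/mol): Ca 1145, Li 7298, C 2353.
Hence IE_2: Ca < C < Li.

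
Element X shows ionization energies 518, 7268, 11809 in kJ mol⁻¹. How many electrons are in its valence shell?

Look for the largest jump between consecutive ionization energies: IE2/IE1 ≈ 14.0, far larger than any earlier ratio.
That jump marks the point where a core electron is being removed. So the atom has 1 valence electron.

1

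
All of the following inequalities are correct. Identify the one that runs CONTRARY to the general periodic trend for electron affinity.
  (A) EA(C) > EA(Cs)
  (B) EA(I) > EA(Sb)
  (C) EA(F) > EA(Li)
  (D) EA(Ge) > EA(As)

The general trend: electron affinity increases across a period and decreases down a group.
(A) C (period 2, group 14) vs Cs (period 6, group 1): the stated order agrees with the simple trend.
(B) I (period 5, group 17) vs Sb (period 5, group 15): the stated order agrees with the simple trend.
(C) F (period 2, group 17) vs Li (period 2, group 1): the stated order agrees with the simple trend.
(D) Ge (period 4, group 14) vs As (period 4, group 15): the stated order contradicts the simple trend.
The exception is (D): adding an electron to As's half-filled 4p³ is unfavourable, so Ge (4p²) has the more exothermic EA.

(D)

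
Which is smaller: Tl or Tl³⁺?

Tl³⁺

Forming Tl³⁺ removes 3 electrons from Tl. Fewer electrons for the same nuclear charge means less shielding and a higher Z_eff on the remaining electrons, and for main-group metals the entire outer shell is lost.
A cation is smaller than its parent atom: Tl³⁺ < Tl.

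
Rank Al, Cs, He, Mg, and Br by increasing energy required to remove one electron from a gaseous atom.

Cs < Al < Mg < Br < He

He is in period 1, group 18; Mg is in period 3, group 2; Al is in period 3, group 13; Br is in period 4, group 17; Cs is in period 6, group 1.
IE₁ increases left→right with effective nuclear charge and decreases top→bottom as the valence shell moves farther out.
Neither a single period nor a single group — weigh both effects.
Al > Cs: both effects reinforce here, so Al is clearly the higher of the two.
Mg > Al: this pair runs against the simple trend — see the exception note.
Br > Mg: the two effects oppose for this pair; the across-period effect wins (1140 vs 738 kJ/mol).
He > Br: relative to Br, both the across-period and down-group shifts push He's first ionization energy up.
Note the exception: Mg has a higher first ionization energy than Al, contrary to the simple trend — Al's single 3p electron is easier to remove than one from Mg's filled 3s².
Approximate values (kJ/mol): He 2372, Mg 738, Al 578, Br 1140, Cs 376.
So from lowest to highest: Cs < Al < Mg < Br < He.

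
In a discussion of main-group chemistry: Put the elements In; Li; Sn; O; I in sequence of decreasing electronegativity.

Electronegativity increases across a period and decreases down a group, tracking effective nuclear charge and atomic size.
These span different periods and groups, so the two trends combine.
In > Li: period and group pull opposite ways; the across-period shift dominates (1.78 vs 0.98).
Sn > In: Sn lies to the right of In in period 5, so the across-period effect alone puts Sn higher.
I > Sn: I lies to the right of Sn in period 5, so the across-period effect alone puts I higher.
O > I: period and group pull opposite ways; the down-group shift dominates (3.44 vs 2.66).
For reference (Pauling): Li 0.98, O 3.44, In 1.78, Sn 1.96, I 2.66.
So from highest to lowest: O > I > Sn > In > Li.

O, I, Sn, In, Li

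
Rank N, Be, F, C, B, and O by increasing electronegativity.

Atoms toward the upper right of the periodic table pull bonding electrons most strongly.
All lie in period 2, so electronegativity increases left to right.
So from lowest to highest: Be < B < C < N < O < F.

Be < B < C < N < O < F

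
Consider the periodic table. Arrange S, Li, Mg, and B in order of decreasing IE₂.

IE_2 is the cost of taking one more electron from the +1 cation: S⁺ still has 5 valence electrons; Li⁺ is the bare [He] core; Mg⁺ still has 1 valence electron; B⁺ still has 2 valence electrons.
Breaking into a closed-shell core is much more expensive than removing a leftover valence electron — Li has the largest IE_2 here.
Valence configurations: S⁺ [Ne]3s²3p³, Mg⁺ [Ne]3s¹, B⁺ [He]2s².
Approximate IE_2 values (kJ/mol): S 2252, Li 7298, Mg 1451, B 2427.
Hence IE_2: Mg < S < B < Li.

Li > B > S > Mg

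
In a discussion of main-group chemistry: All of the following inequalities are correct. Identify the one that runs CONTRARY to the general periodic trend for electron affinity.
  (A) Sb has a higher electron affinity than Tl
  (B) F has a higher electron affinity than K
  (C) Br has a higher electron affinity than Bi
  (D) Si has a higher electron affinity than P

(D)

The general trend: electron affinity increases across a period and decreases down a group.
(A) Sb (period 5, group 15) vs Tl (period 6, group 13): the stated order agrees with the simple trend.
(B) F (period 2, group 17) vs K (period 4, group 1): the stated order agrees with the simple trend.
(C) Br (period 4, group 17) vs Bi (period 6, group 15): the stated order agrees with the simple trend.
(D) Si (period 3, group 14) vs P (period 3, group 15): the stated order contradicts the simple trend.
The exception is (D): adding an electron to P's half-filled 3p³ is unfavourable, so Si (3p²) has the more exothermic EA.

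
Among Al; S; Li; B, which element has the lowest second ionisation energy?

Al

The second ionization energy removes an electron from the +1 ion. For each element: Al⁺ still has 2 valence electrons; S⁺ still has 5 valence electrons; Li⁺ is the bare [He] core; B⁺ still has 2 valence electrons.
Breaking into a closed-shell core is much more expensive than removing a leftover valence electron — Li has the largest IE_2 here.
Valence configurations: Al⁺ [Ne]3s², S⁺ [Ne]3s²3p³, B⁺ [He]2s².
The numbers (kJ/mol): Al 1817, S 2252, Li 7298, B 2427.
So the second ionization energies run Al < S < B < Li.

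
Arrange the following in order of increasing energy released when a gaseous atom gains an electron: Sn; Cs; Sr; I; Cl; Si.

Sr, Cs, Sn, Si, I, Cl

Si is in period 3, group 14; Cl is in period 3, group 17; Sr is in period 5, group 2; Sn is in period 5, group 14; I is in period 5, group 17; Cs is in period 6, group 1.
Electron affinity generally becomes more exothermic across a period toward the halogens and less exothermic down a group.
Here both period and group differ, so the two effects have to be weighed against each other.
Cs > Sr: this pair runs against the simple trend — see the exception note.
Sn > Cs: relative to Cs, both the across-period and down-group shifts push Sn's electron affinity up.
Si > Sn: Si sits above Sn in group 14, so the down-group effect alone puts Si higher.
I > Si: the two effects oppose for this pair; the across-period effect wins (295 vs 134 kJ/mol).
Cl > I: Cl sits above I in group 17, so the down-group effect alone puts Cl higher.
Note the exception: Cs has a higher electron affinity than Sr, contrary to the simple trend — adding an electron to Sr (ns²) has to open a new, higher-energy np subshell, which is unfavourable.
Approximate values (kJ/mol): Si 134, Cl 349, Sr 5, Sn 107, I 295, Cs 46.
So from lowest to highest: Sr < Cs < Sn < Si < I < Cl.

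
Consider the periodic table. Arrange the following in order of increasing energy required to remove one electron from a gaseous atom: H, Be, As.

Across a period the outer electron is held more tightly (higher IE₁); down a group it sits in a higher shell, more shielded, and comes off more easily.
Here both period and group differ, so the two effects have to be weighed against each other.
As > Be: period and group pull opposite ways; the across-period shift dominates (947 vs 900 kJ/mol).
H > As: period and group pull opposite ways; the down-group shift dominates (1312 vs 947 kJ/mol).
Tabulated first ionization energy (kJ/mol): H 1312, Be 900, As 947.
So from lowest to highest: Be < As < H.

Be, As, H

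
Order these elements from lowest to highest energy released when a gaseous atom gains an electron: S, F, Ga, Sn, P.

Ga < P < Sn < S < F

F is in period 2, group 17; P is in period 3, group 15; S is in period 3, group 16; Ga is in period 4, group 13; Sn is in period 5, group 14.
EA tends to increase across a period and decrease down a group, though the pattern is less regular than for IE or radius.
Neither a single period nor a single group — weigh both effects.
P > Ga: relative to Ga, both the across-period and down-group shifts push P's electron affinity up.
Sn > P: this pair runs against the simple trend — see the exception note.
S > Sn: relative to Sn, both the across-period and down-group shifts push S's electron affinity up.
F > S: both effects reinforce here, so F is clearly the higher of the two.
Note the exception: Sn has a higher electron affinity than P, contrary to the simple trend — adding an electron to P's half-filled np³ subshell costs electron-pairing energy.
For reference (kJ/mol): F 328, P 72, S 200, Ga 29, Sn 107.
So from lowest to highest: Ga < P < Sn < S < F.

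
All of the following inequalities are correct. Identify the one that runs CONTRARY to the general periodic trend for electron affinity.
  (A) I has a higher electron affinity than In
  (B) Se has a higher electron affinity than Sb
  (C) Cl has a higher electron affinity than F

The general trend: electron affinity increases across a period and decreases down a group.
(A) I (period 5, group 17) vs In (period 5, group 13): the stated order agrees with the simple trend.
(B) Se (period 4, group 16) vs Sb (period 5, group 15): the stated order agrees with the simple trend.
(C) Cl (period 3, group 17) vs F (period 2, group 17): the stated order contradicts the simple trend.
The exception is (C): F's small 2p subshell makes the incoming electron feel strong e⁻–e⁻ repulsion, so Cl actually releases more energy on gaining an electron.

(C)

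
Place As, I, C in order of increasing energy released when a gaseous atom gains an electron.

EA tends to increase across a period and decrease down a group, though the pattern is less regular than for IE or radius.
These span different periods and groups, so the two trends combine.
C > As: the two effects oppose for this pair; the down-group effect wins (122 vs 78 kJ/mol).
I > C: period and group pull opposite ways; the across-period shift dominates (295 vs 122 kJ/mol).
Tabulated electron affinity (kJ/mol): C 122, As 78, I 295.
So from lowest to highest: As < C < I.

As < C < I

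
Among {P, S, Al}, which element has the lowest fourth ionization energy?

S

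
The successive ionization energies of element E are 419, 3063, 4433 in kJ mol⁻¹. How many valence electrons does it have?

Look for the largest jump between consecutive ionization energies: IE2/IE1 ≈ 7.3, far larger than any earlier ratio.
That jump marks the point where a core electron is being removed. So the atom has 1 valence electron.

1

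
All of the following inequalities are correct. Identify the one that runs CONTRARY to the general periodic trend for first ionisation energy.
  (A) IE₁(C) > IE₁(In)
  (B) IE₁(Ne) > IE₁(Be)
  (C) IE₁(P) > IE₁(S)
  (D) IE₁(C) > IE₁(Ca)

(C)

The general trend: first ionisation energy increases across a period and decreases down a group.
(A) C (period 2, group 14) vs In (period 5, group 13): the stated order agrees with the simple trend.
(B) Ne (period 2, group 18) vs Be (period 2, group 2): the stated order agrees with the simple trend.
(C) P (period 3, group 15) vs S (period 3, group 16): the stated order contradicts the simple trend.
(D) C (period 2, group 14) vs Ca (period 4, group 2): the stated order agrees with the simple trend.
The exception is (C): S (3p⁴) ionizes more easily than half-filled P (3p³) because the paired 3p electron in S is pushed out by e⁻–e⁻ repulsion.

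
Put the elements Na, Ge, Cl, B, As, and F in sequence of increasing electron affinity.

EA tends to increase across a period and decrease down a group, though the pattern is less regular than for IE or radius.
Neither a single period nor a single group — weigh both effects.
Na > B: this pair runs against the simple trend — see the exception note.
As > Na: the two effects oppose for this pair; the across-period effect wins (78 vs 53 kJ/mol).
Ge > As: this pair runs against the simple trend — see the exception note.
F > Ge: both effects reinforce here, so F is clearly the higher of the two.
Cl > F: this pair runs against the simple trend — see the exception note.
Note the exception: Na has a higher electron affinity than B, contrary to the simple trend — B's ns²np¹ configuration gives only a small electron affinity — the sparsely filled np subshell binds an added electron weakly.
Note the exception: Ge has a higher electron affinity than As, contrary to the simple trend — adding an electron to As's half-filled 4p³ is unfavourable, so Ge (4p²) has the more exothermic EA.
Note the exception: Cl has a higher electron affinity than F, contrary to the simple trend — F's small 2p subshell makes the incoming electron feel strong e⁻–e⁻ repulsion, so Cl actually releases more energy on gaining an electron.
Approximate values (kJ/mol): B 27, F 328, Na 53, Cl 349, Ge 119, As 78.
So from lowest to highest: B < Na < As < Ge < F < Cl.

B < Na < As < Ge < F < Cl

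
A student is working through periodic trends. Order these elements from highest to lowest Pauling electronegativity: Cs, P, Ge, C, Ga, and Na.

C > P > Ge > Ga > Na > Cs

Electronegativity increases across a period and decreases down a group, tracking effective nuclear charge and atomic size.
Neither a single period nor a single group — weigh both effects.
Na > Cs: Na sits above Cs in group 1, so the down-group effect alone puts Na higher.
Ga > Na: the two effects oppose for this pair; the across-period effect wins (1.81 vs 0.93).
Ge > Ga: both are in period 4; the period trend gives Ge the larger value.
P > Ge: relative to Ge, both the across-period and down-group shifts push P's electronegativity up.
C > P: period and group pull opposite ways; the down-group shift dominates (2.55 vs 2.19).
For reference (Pauling): C 2.55, Na 0.93, P 2.19, Ga 1.81, Ge 2.01, Cs 0.79.
So from highest to lowest: C > P > Ge > Ga > Na > Cs.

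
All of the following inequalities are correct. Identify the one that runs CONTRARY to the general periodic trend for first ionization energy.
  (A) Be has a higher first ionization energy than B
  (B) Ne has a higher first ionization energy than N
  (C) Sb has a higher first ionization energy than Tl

The general trend: first ionization energy increases across a period and decreases down a group.
(A) Be (period 2, group 2) vs B (period 2, group 13): the stated order contradicts the simple trend.
(B) Ne (period 2, group 18) vs N (period 2, group 15): the stated order agrees with the simple trend.
(C) Sb (period 5, group 15) vs Tl (period 6, group 13): the stated order agrees with the simple trend.
The exception is (A): removing B's lone 2p electron is easier than breaking Be's filled 2s².

(A)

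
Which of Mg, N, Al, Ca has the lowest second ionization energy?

After 1 electron has been removed, what remains? Mg⁺ still has 1 valence electron; N⁺ still has 4 valence electrons; Al⁺ still has 2 valence electrons; Ca⁺ still has 1 valence electron.
All are still removing valence electrons, so compare the +1 ions as you would atoms: IE_2 generally rises across a period (higher Z_eff) and falls down a group (larger shell), subject to the usual subshell exceptions.
Valence configurations: Mg⁺ [Ne]3s¹, N⁺ [He]2s²2p², Al⁺ [Ne]3s², Ca⁺ [Ar]4s¹.
Tabulated IE_2 (kJ/mol): Mg 1451, N 2856, Al 1817, Ca 1145.
Putting it together, IE_2: Ca < Mg < Al < N.

Ca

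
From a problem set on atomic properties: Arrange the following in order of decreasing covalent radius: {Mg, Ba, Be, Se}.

Be is in period 2, group 2; Mg is in period 3, group 2; Se is in period 4, group 16; Ba is in period 6, group 2.
Radius decreases left→right (rising Z_eff, same n) and increases top→bottom (higher n).
Here both period and group differ, so the two effects have to be weighed against each other.
Se > Be: period and group pull opposite ways; the down-group shift dominates (116 vs 102 pm).
Mg > Se: the two effects oppose for this pair; the across-period effect wins (139 vs 116 pm).
Ba > Mg: Ba sits below Mg in group 2, so the down-group effect alone puts Ba larger.
Tabulated atomic radius (pm): Be 102, Mg 139, Se 116, Ba 196.
So from largest to smallest: Ba > Mg > Se > Be.

Ba > Mg > Se > Be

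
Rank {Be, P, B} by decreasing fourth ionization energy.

The fourth ionization energy removes an electron from the +3 ion. For each element: Be³⁺ is already 1 electron into the core; P³⁺ still has 2 valence electrons; B³⁺ is the bare [He] core.
Pulling an electron out of a noble-gas core costs far more than removing a remaining valence electron, so Be and B sit at the high end of IE_4.
Tabulated IE_4 (kJ/mol): Be 21007, P 4964, B 25026.
Overall IE_4 order: P < Be < B.

B > Be > P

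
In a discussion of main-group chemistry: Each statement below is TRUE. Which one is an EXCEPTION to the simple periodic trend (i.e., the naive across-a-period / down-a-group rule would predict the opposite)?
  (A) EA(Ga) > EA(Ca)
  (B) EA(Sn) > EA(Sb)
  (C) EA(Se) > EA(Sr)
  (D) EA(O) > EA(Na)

The general trend: electron affinity increases across a period and decreases down a group.
(A) Ga (period 4, group 13) vs Ca (period 4, group 2): the stated order agrees with the simple trend.
(B) Sn (period 5, group 14) vs Sb (period 5, group 15): the stated order contradicts the simple trend.
(C) Se (period 4, group 16) vs Sr (period 5, group 2): the stated order agrees with the simple trend.
(D) O (period 2, group 16) vs Na (period 3, group 1): the stated order agrees with the simple trend.
The exception is (B): adding an electron to Sb's half-filled 5p³ is unfavourable, so Sn has the more exothermic EA.

(B)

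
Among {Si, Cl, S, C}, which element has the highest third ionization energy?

The third ionization energy removes an electron from the +2 ion. For each element: Si²⁺ still has 2 valence electrons; Cl²⁺ still has 5 valence electrons; S²⁺ still has 4 valence electrons; C²⁺ still has 2 valence electrons.
All are still removing valence electrons, so compare the +2 ions as you would atoms: IE_3 generally rises across a period (higher Z_eff) and falls down a group (larger shell), subject to the usual subshell exceptions.
Valence configurations: Si²⁺ [Ne]3s², Cl²⁺ [Ne]3s²3p³, S²⁺ [Ne]3s²3p², C²⁺ [He]2s².
The numbers (kJ/mol): Si 3232, Cl 3822, S 3357, C 4620.
Overall IE_3 order: Si < S < Cl < C.

C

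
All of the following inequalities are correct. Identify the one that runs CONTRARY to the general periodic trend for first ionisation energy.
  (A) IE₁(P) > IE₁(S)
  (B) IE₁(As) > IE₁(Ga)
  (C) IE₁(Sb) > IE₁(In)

(A)

The general trend: first ionisation energy increases across a period and decreases down a group.
(A) P (period 3, group 15) vs S (period 3, group 16): the stated order contradicts the simple trend.
(B) As (period 4, group 15) vs Ga (period 4, group 13): the stated order agrees with the simple trend.
(C) Sb (period 5, group 15) vs In (period 5, group 13): the stated order agrees with the simple trend.
The exception is (A): S (3p⁴) ionizes more easily than half-filled P (3p³) because the paired 3p electron in S is pushed out by e⁻–e⁻ repulsion.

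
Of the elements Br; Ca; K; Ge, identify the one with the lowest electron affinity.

Ca

K is in period 4, group 1; Ca is in period 4, group 2; Ge is in period 4, group 14; Br is in period 4, group 17.
EA tends to increase across a period and decrease down a group, though the pattern is less regular than for IE or radius.
All lie in period 4; the across-period trend (electron affinity increases left to right) applies, with the exception below.
Note the exception: K has a higher electron affinity than Ca, contrary to the simple trend — adding an electron to Ca (ns²) has to open a new, higher-energy np subshell, which is unfavourable.
Tabulated electron affinity (kJ/mol): K 48, Ca 2, Ge 119, Br 325.
The lowest electron affinity among these belongs to Ca.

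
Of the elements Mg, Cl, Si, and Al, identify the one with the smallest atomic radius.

Mg is in period 3, group 2; Al is in period 3, group 13; Si is in period 3, group 14; Cl is in period 3, group 17.
Atomic radius shrinks across a period as nuclear charge pulls the same shell inward, and grows down a group as new shells are added.
All lie in period 3, so atomic radius increases right to left.
The smallest atomic radius among these belongs to Cl.

Cl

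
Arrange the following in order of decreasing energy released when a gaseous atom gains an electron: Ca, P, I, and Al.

Al is in period 3, group 13; P is in period 3, group 15; Ca is in period 4, group 2; I is in period 5, group 17.
Electron affinity generally becomes more exothermic across a period toward the halogens and less exothermic down a group.
Neither a single period nor a single group — weigh both effects.
Al > Ca: relative to Ca, both the across-period and down-group shifts push Al's electron affinity up.
P > Al: P lies to the right of Al in period 3, so the across-period effect alone puts P higher.
I > P: the two effects oppose for this pair; the across-period effect wins (295 vs 72 kJ/mol).
Approximate values (kJ/mol): Al 42, P 72, Ca 2, I 295.
So from highest to lowest: I > P > Al > Ca.

I > P > Al > Ca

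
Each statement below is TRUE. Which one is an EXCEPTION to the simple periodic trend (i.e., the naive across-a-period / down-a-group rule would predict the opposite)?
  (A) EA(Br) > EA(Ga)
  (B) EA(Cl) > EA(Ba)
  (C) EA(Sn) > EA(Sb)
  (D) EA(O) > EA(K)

(C)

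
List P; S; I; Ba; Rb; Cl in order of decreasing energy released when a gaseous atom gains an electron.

P is in period 3, group 15; S is in period 3, group 16; Cl is in period 3, group 17; Rb is in period 5, group 1; I is in period 5, group 17; Ba is in period 6, group 2.
Adding an electron releases more energy for atoms nearer the top right (short of the noble gases).
These span different periods and groups, so the two trends combine.
Rb > Ba: period and group pull opposite ways; the down-group shift dominates (47 vs 14 kJ/mol).
P > Rb: both effects reinforce here, so P is clearly the higher of the two.
S > P: both are in period 3; the period trend gives S the larger value.
I > S: the two effects oppose for this pair; the across-period effect wins (295 vs 200 kJ/mol).
Cl > I: they share group 17; the group trend gives Cl the larger value.
For reference (kJ/mol): P 72, S 200, Cl 349, Rb 47, I 295, Ba 14.
So from highest to lowest: Cl > I > S > P > Rb > Ba.

Cl, I, S, P, Rb, Ba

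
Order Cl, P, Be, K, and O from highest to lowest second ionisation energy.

The second ionization energy removes an electron from the +1 ion. For each element: Cl⁺ still has 6 valence electrons; P⁺ still has 4 valence electrons; Be⁺ still has 1 valence electron; K⁺ is the bare [Ar] core; O⁺ still has 5 valence electrons.
Usually core removal costs more than valence removal, but here the competition is close: a tightly held n=2 valence electron can cost more to remove than an n=3 core electron, so the actual values have to decide it.
Valence configurations: Cl⁺ [Ne]3s²3p⁴, P⁺ [Ne]3s²3p², Be⁺ [He]2s¹, O⁺ [He]2s²2p³.
Tabulated IE_2 (kJ/mol): Cl 2298, P 1907, Be 1757, K 3052, O 3388.
Putting it together, IE_2: Be < P < Cl < K < O.

O, K, Cl, P, Be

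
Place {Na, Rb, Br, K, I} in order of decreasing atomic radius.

Rb > K > Na > I > Br

Na is in period 3, group 1; K is in period 4, group 1; Br is in period 4, group 17; Rb is in period 5, group 1; I is in period 5, group 17.
Moving right in a period, electrons are added to the same shell under a stronger nuclear pull, so atoms get smaller; moving down, a new shell is opened and atoms get larger.
These span different periods and groups, so the two trends combine.
I > Br: I sits below Br in group 17, so the down-group effect alone puts I larger.
Na > I: period and group pull opposite ways; the across-period shift dominates (155 vs 133 pm).
K > Na: they share group 1; the group trend gives K the larger value.
Rb > K: they share group 1; the group trend gives Rb the larger value.
Tabulated atomic radius (pm): Na 155, K 196, Br 114, Rb 210, I 133.
So from largest to smallest: Rb > K > Na > I > Br.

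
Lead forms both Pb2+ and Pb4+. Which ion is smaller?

Both ions have Z = 82 protons, but Pb4+ has lost more electrons, so its remaining electrons feel a larger effective nuclear charge per electron and are pulled in more tightly.
Higher positive charge → smaller ion, so Pb2+ > Pb4+.

Pb4+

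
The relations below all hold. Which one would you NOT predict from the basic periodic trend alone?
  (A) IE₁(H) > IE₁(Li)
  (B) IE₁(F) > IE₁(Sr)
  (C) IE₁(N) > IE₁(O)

(C)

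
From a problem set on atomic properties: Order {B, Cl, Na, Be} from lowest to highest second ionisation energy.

The second ionization energy removes an electron from the +1 ion. For each element: B⁺ still has 2 valence electrons; Cl⁺ still has 6 valence electrons; Na⁺ is the bare [Ne] core; Be⁺ still has 1 valence electron.
Core electrons are held far more tightly than valence electrons, so Na tops the IE_2 order.
Valence configurations: B⁺ [He]2s², Cl⁺ [Ne]3s²3p⁴, Be⁺ [He]2s¹.
Approximate IE_2 values (kJ/mol): B 2427, Cl 2298, Na 4562, Be 1757.
Hence IE_2: Be < Cl < B < Na.

Be, Cl, B, Na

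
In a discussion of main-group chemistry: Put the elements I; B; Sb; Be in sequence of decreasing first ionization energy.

I, Be, Sb, B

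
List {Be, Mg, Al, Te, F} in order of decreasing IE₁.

F > Be > Te > Mg > Al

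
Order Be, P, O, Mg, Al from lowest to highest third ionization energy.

Al, P, O, Mg, Be

After 2 electrons have been removed, what remains? Be²⁺ is the bare [He] core; P²⁺ still has 3 valence electrons; O²⁺ still has 4 valence electrons; Mg²⁺ is the bare [Ne] core; Al²⁺ still has 1 valence electron.
Core electrons are held far more tightly than valence electrons, so Mg and Be top the IE_3 order.
Valence configurations: P²⁺ [Ne]3s²3p¹, O²⁺ [He]2s²2p², Al²⁺ [Ne]3s¹.
The numbers (kJ/mol): Be 14849, P 2914, O 5300, Mg 7733, Al 2745.
Putting it together, IE_3: Al < P < O < Mg < Be.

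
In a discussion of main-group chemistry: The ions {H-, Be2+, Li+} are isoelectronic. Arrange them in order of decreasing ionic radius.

All of these have 2 electrons, so size is governed by nuclear charge alone: the more protons, the stronger the pull on the same electron cloud, and the smaller the ion.
Nuclear charges: Be2+ (Z=4), Li+ (Z=3), H- (Z=1).
Largest to smallest: H- > Li+ > Be2+.

H-, Li+, Be2+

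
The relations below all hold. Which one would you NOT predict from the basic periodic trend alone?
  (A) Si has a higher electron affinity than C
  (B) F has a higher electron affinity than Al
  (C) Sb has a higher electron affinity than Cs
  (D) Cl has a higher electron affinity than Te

(A)

The general trend: electron affinity increases across a period and decreases down a group.
(A) Si (period 3, group 14) vs C (period 2, group 14): the stated order contradicts the simple trend.
(B) F (period 2, group 17) vs Al (period 3, group 13): the stated order agrees with the simple trend.
(C) Sb (period 5, group 15) vs Cs (period 6, group 1): the stated order agrees with the simple trend.
(D) Cl (period 3, group 17) vs Te (period 5, group 16): the stated order agrees with the simple trend.
The exception is (A): Si's larger, more diffuse 3p orbitals accept an added electron slightly more readily than C's compact 2p.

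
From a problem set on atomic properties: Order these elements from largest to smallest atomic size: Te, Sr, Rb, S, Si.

Rb > Sr > Te > Si > S

Moving right in a period, electrons are added to the same shell under a stronger nuclear pull, so atoms get smaller; moving down, a new shell is opened and atoms get larger.
Neither a single period nor a single group — weigh both effects.
Si > S: Si lies to the left of S in period 3, so the across-period effect alone puts Si larger.
Te > Si: the two effects oppose for this pair; the down-group effect wins (136 vs 116 pm).
Sr > Te: both are in period 5; the period trend gives Sr the larger value.
Rb > Sr: Rb lies to the left of Sr in period 5, so the across-period effect alone puts Rb larger.
Tabulated atomic radius (pm): Si 116, S 103, Rb 210, Sr 185, Te 136.
So from largest to smallest: Rb > Sr > Te > Si > S.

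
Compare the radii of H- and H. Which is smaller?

H

Forming H- adds 1 electron to H. More electron–electron repulsion in the same shell, with unchanged nuclear charge, lets the cloud expand.
An anion is larger than its parent atom: H- > H.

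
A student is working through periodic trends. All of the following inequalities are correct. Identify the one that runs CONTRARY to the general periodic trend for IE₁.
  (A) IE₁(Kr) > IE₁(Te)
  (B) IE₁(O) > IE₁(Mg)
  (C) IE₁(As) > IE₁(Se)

(C)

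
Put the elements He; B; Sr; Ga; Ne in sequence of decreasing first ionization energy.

He, Ne, B, Ga, Sr

He is in period 1, group 18; B is in period 2, group 13; Ne is in period 2, group 18; Ga is in period 4, group 13; Sr is in period 5, group 2.
IE₁ increases left→right with effective nuclear charge and decreases top→bottom as the valence shell moves farther out.
These span different periods and groups, so the two trends combine.
Ga > Sr: both effects reinforce here, so Ga is clearly the higher of the two.
B > Ga: B sits above Ga in group 13, so the down-group effect alone puts B higher.
Ne > B: Ne lies to the right of B in period 2, so the across-period effect alone puts Ne higher.
He > Ne: they share group 18; the group trend gives He the larger value.
Tabulated first ionization energy (kJ/mol): He 2372, B 801, Ne 2081, Ga 579, Sr 550.
So from highest to lowest: He > Ne > B > Ga > Sr.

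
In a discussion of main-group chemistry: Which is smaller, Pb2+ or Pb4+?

Pb4+

Both ions have Z = 82 protons, but Pb4+ has lost more electrons, so its remaining electrons feel a larger effective nuclear charge per electron and are pulled in more tightly.
Higher positive charge → smaller ion, so Pb2+ > Pb4+.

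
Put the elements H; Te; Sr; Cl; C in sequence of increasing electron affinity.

Sr < H < C < Te < Cl

EA tends to increase across a period and decrease down a group, though the pattern is less regular than for IE or radius.
These span different periods and groups, so the two trends combine.
H > Sr: the two effects oppose for this pair; the down-group effect wins (73 vs 5 kJ/mol).
C > H: period and group pull opposite ways; the across-period shift dominates (122 vs 73 kJ/mol).
Te > C: the two effects oppose for this pair; the across-period effect wins (190 vs 122 kJ/mol).
Cl > Te: both effects reinforce here, so Cl is clearly the higher of the two.
For reference (kJ/mol): H 73, C 122, Cl 349, Sr 5, Te 190.
So from lowest to highest: Sr < H < C < Te < Cl.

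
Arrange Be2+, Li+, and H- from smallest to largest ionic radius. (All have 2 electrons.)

Be2+ < Li+ < H-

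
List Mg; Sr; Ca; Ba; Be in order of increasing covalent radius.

Be < Mg < Ca < Sr < Ba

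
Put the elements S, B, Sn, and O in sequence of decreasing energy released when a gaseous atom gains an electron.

B is in period 2, group 13; O is in period 2, group 16; S is in period 3, group 16; Sn is in period 5, group 14.
Electron affinity generally becomes more exothermic across a period toward the halogens and less exothermic down a group.
These span different periods and groups, so the two trends combine.
Sn > B: the two effects oppose for this pair; the across-period effect wins (107 vs 27 kJ/mol).
O > Sn: relative to Sn, both the across-period and down-group shifts push O's electron affinity up.
S > O: this pair runs against the simple trend — see the exception note.
Note the exception: S has a higher electron affinity than O, contrary to the simple trend — the compact 2p subshell of O repels the added electron more than S's larger 3p does.
Approximate values (kJ/mol): B 27, O 141, S 200, Sn 107.
So from highest to lowest: S > O > Sn > B.

S > O > Sn > B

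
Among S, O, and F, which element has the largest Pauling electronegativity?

F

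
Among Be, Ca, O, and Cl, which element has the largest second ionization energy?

The second ionization energy removes an electron from the +1 ion. For each element: Be⁺ still has 1 valence electron; Ca⁺ still has 1 valence electron; O⁺ still has 5 valence electrons; Cl⁺ still has 6 valence electrons.
All are still removing valence electrons, so compare the +1 ions as you would atoms: IE_2 generally rises across a period (higher Z_eff) and falls down a group (larger shell), subject to the usual subshell exceptions.
Valence configurations: Be⁺ [He]2s¹, Ca⁺ [Ar]4s¹, O⁺ [He]2s²2p³, Cl⁺ [Ne]3s²3p⁴.
The numbers (kJ/mol): Be 1757, Ca 1145, O 3388, Cl 2298.
Putting it together, IE_2: Ca < Be < Cl < O.

O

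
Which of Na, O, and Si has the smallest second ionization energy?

IE_2 is the cost of taking one more electron from the +1 cation: Na⁺ is the bare [Ne] core; O⁺ still has 5 valence electrons; Si⁺ still has 3 valence electrons.
Core electrons are held far more tightly than valence electrons, so Na tops the IE_2 order.
Valence configurations: O⁺ [He]2s²2p³, Si⁺ [Ne]3s²3p¹.
The numbers (kJ/mol): Na 4562, O 3388, Si 1577.
Putting it together, IE_2: Si < O < Na.

Si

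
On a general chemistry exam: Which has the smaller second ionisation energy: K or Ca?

After 1 electron has been removed, what remains? K⁺ is the bare [Ar] core; Ca⁺ still has 1 valence electron.
Core electrons are held far more tightly than valence electrons, so K tops the IE_2 order.
Tabulated IE_2 (kJ/mol): K 3052, Ca 1145.
Putting it together, IE_2: Ca < K.

Ca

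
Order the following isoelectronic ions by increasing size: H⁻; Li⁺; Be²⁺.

Be²⁺ < Li⁺ < H⁻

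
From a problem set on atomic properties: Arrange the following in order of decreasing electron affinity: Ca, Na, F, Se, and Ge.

F > Se > Ge > Na > Ca

F is in period 2, group 17; Na is in period 3, group 1; Ca is in period 4, group 2; Ge is in period 4, group 14; Se is in period 4, group 16.
Atoms with high Z_eff and room in the valence shell (especially the halogens) have the most exothermic electron affinities.
Neither a single period nor a single group — weigh both effects.
Na > Ca: the two effects oppose for this pair; the down-group effect wins (53 vs 2 kJ/mol).
Ge > Na: the two effects oppose for this pair; the across-period effect wins (119 vs 53 kJ/mol).
Se > Ge: Se lies to the right of Ge in period 4, so the across-period effect alone puts Se higher.
F > Se: both effects reinforce here, so F is clearly the higher of the two.
Tabulated electron affinity (kJ/mol): F 328, Na 53, Ca 2, Ge 119, Se 195.
So from highest to lowest: F > Se > Ge > Na > Ca.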